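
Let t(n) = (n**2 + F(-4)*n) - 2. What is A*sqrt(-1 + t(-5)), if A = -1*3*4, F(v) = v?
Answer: -12*sqrt(42) ≈ -77.769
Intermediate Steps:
A = -12 (A = -3*4 = -12)
t(n) = -2 + n**2 - 4*n (t(n) = (n**2 - 4*n) - 2 = -2 + n**2 - 4*n)
A*sqrt(-1 + t(-5)) = -12*sqrt(-1 + (-2 + (-5)**2 - 4*(-5))) = -12*sqrt(-1 + (-2 + 25 + 20)) = -12*sqrt(-1 + 43) = -12*sqrt(42)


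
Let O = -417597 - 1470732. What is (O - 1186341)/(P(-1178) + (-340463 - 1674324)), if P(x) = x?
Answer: 614934/403193 ≈ 1.5252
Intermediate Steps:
O = -1888329
(O - 1186341)/(P(-1178) + (-340463 - 1674324)) = (-1888329 - 1186341)/(-1178 + (-340463 - 1674324)) = -3074670/(-1178 - 2014787) = -3074670/(-2015965) = -3074670*(-1/2015965) = 614934/403193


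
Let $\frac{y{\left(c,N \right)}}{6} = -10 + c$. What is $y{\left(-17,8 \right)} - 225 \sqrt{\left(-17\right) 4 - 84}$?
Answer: $-162 - 450 i \sqrt{38} \approx -162.0 - 2774.0 i$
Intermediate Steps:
$y{\left(c,N \right)} = -60 + 6 c$ ($y{\left(c,N \right)} = 6 \left(-10 + c\right) = -60 + 6 c$)
$y{\left(-17,8 \right)} - 225 \sqrt{\left(-17\right) 4 - 84} = \left(-60 + 6 \left(-17\right)\right) - 225 \sqrt{\left(-17\right) 4 - 84} = \left(-60 - 102\right) - 225 \sqrt{-68 - 84} = -162 - 225 \sqrt{-152} = -162 - 225 \cdot 2 i \sqrt{38} = -162 - 450 i \sqrt{38}$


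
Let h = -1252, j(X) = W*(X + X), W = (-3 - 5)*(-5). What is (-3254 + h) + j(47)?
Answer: -746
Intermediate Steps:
W = 40 (W = -8*(-5) = 40)
j(X) = 80*X (j(X) = 40*(X + X) = 40*(2*X) = 80*X)
(-3254 + h) + j(47) = (-3254 - 1252) + 80*47 = -4506 + 3760 = -746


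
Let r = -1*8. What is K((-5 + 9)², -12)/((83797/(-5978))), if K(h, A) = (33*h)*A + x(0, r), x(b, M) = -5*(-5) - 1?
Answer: 5390448/11971 ≈ 450.29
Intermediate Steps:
r = -8
x(b, M) = 24 (x(b, M) = 25 - 1 = 24)
K(h, A) = 24 + 33*A*h (K(h, A) = (33*h)*A + 24 = 33*A*h + 24 = 24 + 33*A*h)
K((-5 + 9)², -12)/((83797/(-5978))) = (24 + 33*(-12)*(-5 + 9)²)/((83797/(-5978))) = (24 + 33*(-12)*4²)/((83797*(-1/5978))) = (24 + 33*(-12)*16)/(-11971/854) = (24 - 6336)*(-854/11971) = -6312*(-854/11971) = 5390448/11971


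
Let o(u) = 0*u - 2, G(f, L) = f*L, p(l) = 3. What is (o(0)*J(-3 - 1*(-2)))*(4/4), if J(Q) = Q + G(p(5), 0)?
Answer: 2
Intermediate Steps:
G(f, L) = L*f
J(Q) = Q (J(Q) = Q + 0*3 = Q + 0 = Q)
o(u) = -2 (o(u) = 0 - 2 = -2)
(o(0)*J(-3 - 1*(-2)))*(4/4) = (-2*(-3 - 1*(-2)))*(4/4) = (-2*(-3 + 2))*(4*(¼)) = -2*(-1)*1 = 2*1 = 2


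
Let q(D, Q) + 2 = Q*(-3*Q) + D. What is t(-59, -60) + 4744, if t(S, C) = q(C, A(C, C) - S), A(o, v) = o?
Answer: 4679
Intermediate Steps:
q(D, Q) = -2 + D - 3*Q² (q(D, Q) = -2 + (Q*(-3*Q) + D) = -2 + (-3*Q² + D) = -2 + (D - 3*Q²) = -2 + D - 3*Q²)
t(S, C) = -2 + C - 3*(C - S)²
t(-59, -60) + 4744 = (-2 - 60 - 3*(-60 - 1*(-59))²) + 4744 = (-2 - 60 - 3*(-60 + 59)²) + 4744 = (-2 - 60 - 3*(-1)²) + 4744 = (-2 - 60 - 3*1) + 4744 = (-2 - 60 - 3) + 4744 = -65 + 4744 = 4679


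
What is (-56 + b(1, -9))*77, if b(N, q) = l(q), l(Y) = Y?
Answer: -5005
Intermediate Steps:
b(N, q) = q
(-56 + b(1, -9))*77 = (-56 - 9)*77 = -65*77 = -5005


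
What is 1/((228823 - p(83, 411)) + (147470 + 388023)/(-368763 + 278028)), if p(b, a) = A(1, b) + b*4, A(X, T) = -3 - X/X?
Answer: 90735/20731958332 ≈ 4.3766e-6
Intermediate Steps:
A(X, T) = -4 (A(X, T) = -3 - 1*1 = -3 - 1 = -4)
p(b, a) = -4 + 4*b (p(b, a) = -4 + b*4 = -4 + 4*b)
1/((228823 - p(83, 411)) + (147470 + 388023)/(-368763 + 278028)) = 1/((228823 - (-4 + 4*83)) + (147470 + 388023)/(-368763 + 278028)) = 1/((228823 - (-4 + 332)) + 535493/(-90735)) = 1/((228823 - 1*328) + 535493*(-1/90735)) = 1/((228823 - 328) - 535493/90735) = 1/(228495 - 535493/90735) = 1/(20731958332/90735) = 90735/20731958332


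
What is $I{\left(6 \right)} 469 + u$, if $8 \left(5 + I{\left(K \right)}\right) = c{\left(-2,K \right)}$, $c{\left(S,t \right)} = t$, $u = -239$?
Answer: $- \frac{8929}{4} \approx -2232.3$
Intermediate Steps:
$I{\left(K \right)} = -5 + \frac{K}{8}$
$I{\left(6 \right)} 469 + u = \left(-5 + \frac{1}{8} \cdot 6\right) 469 - 239 = \left(-5 + \frac{3}{4}\right) 469 - 239 = \left(- \frac{17}{4}\right) 469 - 239 = - \frac{7973}{4} - 239 = - \frac{8929}{4}$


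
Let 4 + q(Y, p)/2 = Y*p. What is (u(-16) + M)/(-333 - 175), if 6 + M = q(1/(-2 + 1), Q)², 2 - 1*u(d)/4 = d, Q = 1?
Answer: -83/254 ≈ -0.32677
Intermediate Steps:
q(Y, p) = -8 + 2*Y*p (q(Y, p) = -8 + 2*(Y*p) = -8 + 2*Y*p)
u(d) = 8 - 4*d
M = 94 (M = -6 + (-8 + 2*1/(-2 + 1))² = -6 + (-8 + 2*1/(-1))² = -6 + (-8 + 2*(-1)*1)² = -6 + (-8 - 2)² = -6 + (-10)² = -6 + 100 = 94)
(u(-16) + M)/(-333 - 175) = ((8 - 4*(-16)) + 94)/(-333 - 175) = ((8 + 64) + 94)/(-508) = (72 + 94)*(-1/508) = 166*(-1/508) = -83/254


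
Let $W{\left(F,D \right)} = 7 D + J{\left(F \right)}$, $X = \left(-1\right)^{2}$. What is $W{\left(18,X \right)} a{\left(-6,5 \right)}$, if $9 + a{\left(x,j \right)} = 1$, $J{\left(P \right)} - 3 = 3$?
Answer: $-104$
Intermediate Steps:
$J{\left(P \right)} = 6$ ($J{\left(P \right)} = 3 + 3 = 6$)
$X = 1$
$W{\left(F,D \right)} = 6 + 7 D$ ($W{\left(F,D \right)} = 7 D + 6 = 6 + 7 D$)
$a{\left(x,j \right)} = -8$ ($a{\left(x,j \right)} = -9 + 1 = -8$)
$W{\left(18,X \right)} a{\left(-6,5 \right)} = \left(6 + 7 \cdot 1\right) \left(-8\right) = \left(6 + 7\right) \left(-8\right) = 13 \left(-8\right) = -104$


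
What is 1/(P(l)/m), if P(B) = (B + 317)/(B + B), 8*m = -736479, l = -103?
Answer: 75857337/856 ≈ 88618.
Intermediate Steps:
m = -736479/8 (m = (⅛)*(-736479) = -736479/8 ≈ -92060.)
P(B) = (317 + B)/(2*B) (P(B) = (317 + B)/((2*B)) = (317 + B)*(1/(2*B)) = (317 + B)/(2*B))
1/(P(l)/m) = 1/(((½)*(317 - 103)/(-103))/(-736479/8)) = 1/(((½)*(-1/103)*214)*(-8/736479)) = 1/(-107/103*(-8/736479)) = 1/(856/75857337) = 75857337/856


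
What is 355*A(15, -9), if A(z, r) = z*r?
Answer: -47925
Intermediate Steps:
A(z, r) = r*z
355*A(15, -9) = 355*(-9*15) = 355*(-135) = -47925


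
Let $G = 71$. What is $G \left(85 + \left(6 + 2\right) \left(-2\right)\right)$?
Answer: $4899$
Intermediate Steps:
$G \left(85 + \left(6 + 2\right) \left(-2\right)\right) = 71 \left(85 + \left(6 + 2\right) \left(-2\right)\right) = 71 \left(85 + 8 \left(-2\right)\right) = 71 \left(85 - 16\right) = 71 \cdot 69 = 4899$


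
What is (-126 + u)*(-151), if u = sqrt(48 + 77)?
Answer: 19026 - 755*sqrt(5) ≈ 17338.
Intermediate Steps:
u = 5*sqrt(5) (u = sqrt(125) = 5*sqrt(5) ≈ 11.180)
(-126 + u)*(-151) = (-126 + 5*sqrt(5))*(-151) = 19026 - 755*sqrt(5)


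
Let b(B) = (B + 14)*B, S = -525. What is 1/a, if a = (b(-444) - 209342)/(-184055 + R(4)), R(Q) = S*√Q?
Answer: 185105/18422 ≈ 10.048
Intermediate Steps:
b(B) = B*(14 + B) (b(B) = (14 + B)*B = B*(14 + B))
R(Q) = -525*√Q
a = 18422/185105 (a = (-444*(14 - 444) - 209342)/(-184055 - 525*√4) = (-444*(-430) - 209342)/(-184055 - 525*2) = (190920 - 209342)/(-184055 - 1050) = -18422/(-185105) = -18422*(-1/185105) = 18422/185105 ≈ 0.099522)
1/a = 1/(18422/185105) = 185105/18422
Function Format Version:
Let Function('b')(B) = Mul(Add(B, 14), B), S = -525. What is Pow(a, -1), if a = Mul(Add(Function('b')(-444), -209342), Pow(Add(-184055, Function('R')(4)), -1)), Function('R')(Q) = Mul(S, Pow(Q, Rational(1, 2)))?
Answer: Rational(185105, 18422) ≈ 10.048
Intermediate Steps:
Function('b')(B) = Mul(B, Add(14, B)) (Function('b')(B) = Mul(Add(14, B), B) = Mul(B, Add(14, B)))
Function('R')(Q) = Mul(-525, Pow(Q, Rational(1, 2)))
a = Rational(18422, 185105) (a = Mul(Add(Mul(-444, Add(14, -444)), -209342), Pow(Add(-184055, Mul(-525, Pow(4, Rational(1, 2)))), -1)) = Mul(Add(Mul(-444, -430), -209342), Pow(Add(-184055, Mul(-525, 2)), -1)) = Mul(Add(190920, -209342), Pow(Add(-184055, -1050), -1)) = Mul(-18422, Pow(-185105, -1)) = Mul(-18422, Rational(-1, 185105)) = Rational(18422, 185105) ≈ 0.099522)
Pow(a, -1) = Pow(Rational(18422, 185105), -1) = Rational(185105, 18422)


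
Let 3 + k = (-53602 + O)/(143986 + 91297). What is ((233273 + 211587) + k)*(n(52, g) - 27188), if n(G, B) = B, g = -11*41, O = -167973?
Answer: -78186299763132/6359 ≈ -1.2295e+10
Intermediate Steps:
g = -451
k = -927424/235283 (k = -3 + (-53602 - 167973)/(143986 + 91297) = -3 - 221575/235283 = -927424/235283 ≈ -3.9417)
((233273 + 211587) + k)*(n(52, g) - 27188) = ((233273 + 211587) - 927424/235283)*(-451 - 27188) = (444860 - 927424/235283)*(-27639) = (104667067956/235283)*(-27639) = -78186299763132/6359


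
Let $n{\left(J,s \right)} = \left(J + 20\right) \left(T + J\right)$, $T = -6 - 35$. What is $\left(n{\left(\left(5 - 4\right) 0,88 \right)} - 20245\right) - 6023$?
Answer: $-27088$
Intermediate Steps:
$T = -41$
$n{\left(J,s \right)} = \left(-41 + J\right) \left(20 + J\right)$ ($n{\left(J,s \right)} = \left(J + 20\right) \left(-41 + J\right) = \left(20 + J\right) \left(-41 + J\right) = \left(-41 + J\right) \left(20 + J\right)$)
$\left(n{\left(\left(5 - 4\right) 0,88 \right)} - 20245\right) - 6023 = \left(\left(-820 + \left(\left(5 - 4\right) 0\right)^{2} - 21 \left(5 - 4\right) 0\right) - 20245\right) - 6023 = \left(\left(-820 + \left(1 \cdot 0\right)^{2} - 21 \cdot 1 \cdot 0\right) - 20245\right) - 6023 = \left(\left(-820 + 0^{2} - 0\right) - 20245\right) - 6023 = \left(\left(-820 + 0 + 0\right) - 20245\right) - 6023 = \left(-820 - 20245\right) - 6023 = -21065 - 6023 = -27088$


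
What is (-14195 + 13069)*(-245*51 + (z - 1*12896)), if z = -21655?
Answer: 52973796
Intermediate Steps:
(-14195 + 13069)*(-245*51 + (z - 1*12896)) = (-14195 + 13069)*(-245*51 + (-21655 - 1*12896)) = -1126*(-12495 + (-21655 - 12896)) = -1126*(-12495 - 34551) = -1126*(-47046) = 52973796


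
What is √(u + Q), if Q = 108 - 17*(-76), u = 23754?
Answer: √25154 ≈ 158.60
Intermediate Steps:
Q = 1400 (Q = 108 + 1292 = 1400)
√(u + Q) = √(23754 + 1400) = √25154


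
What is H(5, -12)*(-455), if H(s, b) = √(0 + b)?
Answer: -910*I*√3 ≈ -1576.2*I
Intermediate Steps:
H(s, b) = √b
H(5, -12)*(-455) = √(-12)*(-455) = (2*I*√3)*(-455) = -910*I*√3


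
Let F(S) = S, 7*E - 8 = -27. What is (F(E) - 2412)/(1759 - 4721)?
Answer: 16903/20734 ≈ 0.81523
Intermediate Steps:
E = -19/7 (E = 8/7 + (⅐)*(-27) = 8/7 - 27/7 = -19/7 ≈ -2.7143)
(F(E) - 2412)/(1759 - 4721) = (-19/7 - 2412)/(1759 - 4721) = -16903/7/(-2962) = -16903/7*(-1/2962) = 16903/20734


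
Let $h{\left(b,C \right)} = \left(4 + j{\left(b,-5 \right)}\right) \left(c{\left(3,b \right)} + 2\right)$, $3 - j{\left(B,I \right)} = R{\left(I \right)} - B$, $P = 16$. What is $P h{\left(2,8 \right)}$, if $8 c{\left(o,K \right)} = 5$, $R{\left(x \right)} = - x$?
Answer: $168$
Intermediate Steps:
$c{\left(o,K \right)} = \frac{5}{8}$ ($c{\left(o,K \right)} = \frac{1}{8} \cdot 5 = \frac{5}{8}$)
$j{\left(B,I \right)} = 3 + B + I$ ($j{\left(B,I \right)} = 3 - \left(- I - B\right) = 3 - \left(- B - I\right) = 3 + \left(B + I\right) = 3 + B + I$)
$h{\left(b,C \right)} = \frac{21}{4} + \frac{21 b}{8}$ ($h{\left(b,C \right)} = \left(4 + \left(3 + b - 5\right)\right) \left(\frac{5}{8} + 2\right) = \left(4 + \left(-2 + b\right)\right) \frac{21}{8} = \left(2 + b\right) \frac{21}{8} = \frac{21}{4} + \frac{21 b}{8}$)
$P h{\left(2,8 \right)} = 16 \left(\frac{21}{4} + \frac{21}{8} \cdot 2\right) = 16 \left(\frac{21}{4} + \frac{21}{4}\right) = 16 \cdot \frac{21}{2} = 168$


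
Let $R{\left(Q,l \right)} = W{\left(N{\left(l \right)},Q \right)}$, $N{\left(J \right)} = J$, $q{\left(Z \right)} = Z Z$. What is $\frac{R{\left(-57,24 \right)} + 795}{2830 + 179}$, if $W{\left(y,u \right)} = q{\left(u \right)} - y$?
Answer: $\frac{1340}{1003} \approx 1.336$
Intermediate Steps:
$q{\left(Z \right)} = Z^{2}$
$W{\left(y,u \right)} = u^{2} - y$
$R{\left(Q,l \right)} = Q^{2} - l$
$\frac{R{\left(-57,24 \right)} + 795}{2830 + 179} = \frac{\left(\left(-57\right)^{2} - 24\right) + 795}{2830 + 179} = \frac{\left(3249 - 24\right) + 795}{3009} = \left(3225 + 795\right) \frac{1}{3009} = 4020 \cdot \frac{1}{3009} = \frac{1340}{1003}$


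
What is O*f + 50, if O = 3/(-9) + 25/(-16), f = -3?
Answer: 891/16 ≈ 55.688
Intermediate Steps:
O = -91/48 (O = 3*(-1/9) + 25*(-1/16) = -1/3 - 25/16 = -91/48 ≈ -1.8958)
O*f + 50 = -91/48*(-3) + 50 = 91/16 + 50 = 891/16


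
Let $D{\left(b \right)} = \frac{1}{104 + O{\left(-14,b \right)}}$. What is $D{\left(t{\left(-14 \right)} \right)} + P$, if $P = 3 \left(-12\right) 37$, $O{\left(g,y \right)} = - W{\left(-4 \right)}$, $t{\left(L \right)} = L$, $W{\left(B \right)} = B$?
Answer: $- \frac{143855}{108} \approx -1332.0$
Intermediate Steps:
$O{\left(g,y \right)} = 4$ ($O{\left(g,y \right)} = \left(-1\right) \left(-4\right) = 4$)
$P = -1332$ ($P = \left(-36\right) 37 = -1332$)
$D{\left(b \right)} = \frac{1}{108}$ ($D{\left(b \right)} = \frac{1}{104 + 4} = \frac{1}{108}$)
$D{\left(t{\left(-14 \right)} \right)} + P = \frac{1}{108} - 1332 = - \frac{143855}{108}$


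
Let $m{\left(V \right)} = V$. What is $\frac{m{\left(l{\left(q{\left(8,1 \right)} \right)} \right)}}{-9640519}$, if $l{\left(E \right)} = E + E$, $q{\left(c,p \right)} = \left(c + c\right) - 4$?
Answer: $- \frac{24}{9640519} \approx -2.4895 \cdot 10^{-6}$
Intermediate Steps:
$q{\left(c,p \right)} = -4 + 2 c$ ($q{\left(c,p \right)} = 2 c - 4 = -4 + 2 c$)
$l{\left(E \right)} = 2 E$
$\frac{m{\left(l{\left(q{\left(8,1 \right)} \right)} \right)}}{-9640519} = \frac{2 \left(-4 + 2 \cdot 8\right)}{-9640519} = 2 \left(-4 + 16\right) \left(- \frac{1}{9640519}\right) = 2 \cdot 12 \left(- \frac{1}{9640519}\right) = 24 \left(- \frac{1}{9640519}\right) = - \frac{24}{9640519}$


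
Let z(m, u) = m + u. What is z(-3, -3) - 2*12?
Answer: -30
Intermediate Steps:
z(-3, -3) - 2*12 = (-3 - 3) - 2*12 = -6 - 24 = -30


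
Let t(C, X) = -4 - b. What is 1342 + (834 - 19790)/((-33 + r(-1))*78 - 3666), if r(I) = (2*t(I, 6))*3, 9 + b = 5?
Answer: 2098259/1560 ≈ 1345.0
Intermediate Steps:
b = -4 (b = -9 + 5 = -4)
t(C, X) = 0 (t(C, X) = -4 - 1*(-4) = -4 + 4 = 0)
r(I) = 0 (r(I) = (2*0)*3 = 0*3 = 0)
1342 + (834 - 19790)/((-33 + r(-1))*78 - 3666) = 1342 + (834 - 19790)/((-33 + 0)*78 - 3666) = 1342 - 18956/(-33*78 - 3666) = 1342 - 18956/(-2574 - 3666) = 1342 - 18956/(-6240) = 1342 - 18956*(-1/6240) = 1342 + 4739/1560 = 2098259/1560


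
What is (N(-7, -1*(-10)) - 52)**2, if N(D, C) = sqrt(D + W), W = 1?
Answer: (52 - I*sqrt(6))**2 ≈ 2698.0 - 254.75*I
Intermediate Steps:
N(D, C) = sqrt(1 + D) (N(D, C) = sqrt(D + 1) = sqrt(1 + D))
(N(-7, -1*(-10)) - 52)**2 = (sqrt(1 - 7) - 52)**2 = (sqrt(-6) - 52)**2 = (I*sqrt(6) - 52)**2 = (-52 + I*sqrt(6))**2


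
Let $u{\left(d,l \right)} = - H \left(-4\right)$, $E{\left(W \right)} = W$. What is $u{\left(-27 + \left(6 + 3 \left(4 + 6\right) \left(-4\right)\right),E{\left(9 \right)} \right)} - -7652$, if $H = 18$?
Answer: $7724$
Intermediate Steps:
$u{\left(d,l \right)} = 72$ ($u{\left(d,l \right)} = - 18 \left(-4\right) = \left(-1\right) \left(-72\right) = 72$)
$u{\left(-27 + \left(6 + 3 \left(4 + 6\right) \left(-4\right)\right),E{\left(9 \right)} \right)} - -7652 = 72 - -7652 = 72 + 7652 = 7724$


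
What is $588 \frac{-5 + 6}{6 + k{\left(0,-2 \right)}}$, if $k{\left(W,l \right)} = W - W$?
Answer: $98$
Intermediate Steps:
$k{\left(W,l \right)} = 0$
$588 \frac{-5 + 6}{6 + k{\left(0,-2 \right)}} = 588 \frac{-5 + 6}{6 + 0} = 588 \cdot 1 \cdot \frac{1}{6} = 588 \cdot \frac{1}{6} = 98$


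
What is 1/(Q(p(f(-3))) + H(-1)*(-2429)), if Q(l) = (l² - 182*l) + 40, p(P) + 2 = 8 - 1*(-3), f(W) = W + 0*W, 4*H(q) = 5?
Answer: -4/18213 ≈ -0.00021962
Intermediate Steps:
H(q) = 5/4 (H(q) = (¼)*5 = 5/4)
f(W) = W (f(W) = W + 0 = W)
p(P) = 9 (p(P) = -2 + (8 - 1*(-3)) = -2 + (8 + 3) = -2 + 11 = 9)
Q(l) = 40 + l² - 182*l
1/(Q(p(f(-3))) + H(-1)*(-2429)) = 1/((40 + 9² - 182*9) + (5/4)*(-2429)) = 1/((40 + 81 - 1638) - 12145/4) = 1/(-1517 - 12145/4) = 1/(-18213/4) = -4/18213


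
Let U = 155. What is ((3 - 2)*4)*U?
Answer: 620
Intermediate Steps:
((3 - 2)*4)*U = ((3 - 2)*4)*155 = (1*4)*155 = 4*155 = 620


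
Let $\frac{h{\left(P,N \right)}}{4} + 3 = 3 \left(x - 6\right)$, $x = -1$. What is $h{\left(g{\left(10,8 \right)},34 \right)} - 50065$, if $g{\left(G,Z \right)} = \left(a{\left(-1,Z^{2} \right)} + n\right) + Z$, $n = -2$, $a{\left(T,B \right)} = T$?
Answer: $-50161$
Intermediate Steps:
$g{\left(G,Z \right)} = -3 + Z$ ($g{\left(G,Z \right)} = \left(-1 - 2\right) + Z = -3 + Z$)
$h{\left(P,N \right)} = -96$ ($h{\left(P,N \right)} = -12 + 4 \cdot 3 \left(-1 - 6\right) = -12 + 4 \cdot 3 \left(-7\right) = -12 + 4 \left(-21\right) = -12 - 84 = -96$)
$h{\left(g{\left(10,8 \right)},34 \right)} - 50065 = -96 - 50065 = -50161$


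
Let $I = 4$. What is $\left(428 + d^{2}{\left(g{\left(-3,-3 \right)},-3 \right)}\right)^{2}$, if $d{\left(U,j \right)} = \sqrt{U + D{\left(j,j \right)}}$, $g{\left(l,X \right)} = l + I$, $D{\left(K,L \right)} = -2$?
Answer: $182329$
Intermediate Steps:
$g{\left(l,X \right)} = 4 + l$ ($g{\left(l,X \right)} = l + 4 = 4 + l$)
$d{\left(U,j \right)} = \sqrt{-2 + U}$ ($d{\left(U,j \right)} = \sqrt{U - 2} = \sqrt{-2 + U}$)
$\left(428 + d^{2}{\left(g{\left(-3,-3 \right)},-3 \right)}\right)^{2} = \left(428 + \left(\sqrt{-2 + \left(4 - 3\right)}\right)^{2}\right)^{2} = \left(428 + \left(\sqrt{-2 + 1}\right)^{2}\right)^{2} = \left(428 + \left(\sqrt{-1}\right)^{2}\right)^{2} = \left(428 + i^{2}\right)^{2} = \left(428 - 1\right)^{2} = 427^{2} = 182329$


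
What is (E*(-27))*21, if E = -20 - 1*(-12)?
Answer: 4536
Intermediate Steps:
E = -8 (E = -20 + 12 = -8)
(E*(-27))*21 = -8*(-27)*21 = 216*21 = 4536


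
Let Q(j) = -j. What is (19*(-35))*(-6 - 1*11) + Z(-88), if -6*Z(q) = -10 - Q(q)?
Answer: 33964/3 ≈ 11321.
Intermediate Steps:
Z(q) = 5/3 - q/6 (Z(q) = -(-10 - (-1)*q)/6 = -(-10 + q)/6 = 5/3 - q/6)
(19*(-35))*(-6 - 1*11) + Z(-88) = (19*(-35))*(-6 - 1*11) + (5/3 - ⅙*(-88)) = -665*(-6 - 11) + (5/3 + 44/3) = -665*(-17) + 49/3 = 11305 + 49/3 = 33964/3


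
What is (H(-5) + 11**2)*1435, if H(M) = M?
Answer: 166460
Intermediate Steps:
(H(-5) + 11**2)*1435 = (-5 + 11**2)*1435 = (-5 + 121)*1435 = 116*1435 = 166460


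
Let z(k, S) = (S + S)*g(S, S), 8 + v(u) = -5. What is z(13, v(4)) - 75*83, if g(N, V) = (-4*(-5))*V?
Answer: 535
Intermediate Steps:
g(N, V) = 20*V
v(u) = -13 (v(u) = -8 - 5 = -13)
z(k, S) = 40*S² (z(k, S) = (S + S)*(20*S) = (2*S)*(20*S) = 40*S²)
z(13, v(4)) - 75*83 = 40*(-13)² - 75*83 = 40*169 - 6225 = 6760 - 6225 = 535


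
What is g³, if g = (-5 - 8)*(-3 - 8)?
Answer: 2924207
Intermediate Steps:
g = 143 (g = -13*(-11) = 143)
g³ = 143³ = 2924207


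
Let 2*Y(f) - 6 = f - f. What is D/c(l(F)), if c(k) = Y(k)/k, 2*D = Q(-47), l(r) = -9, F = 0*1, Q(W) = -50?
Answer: 75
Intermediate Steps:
Y(f) = 3 (Y(f) = 3 + (f - f)/2 = 3 + (½)*0 = 3 + 0 = 3)
F = 0
D = -25 (D = (½)*(-50) = -25)
c(k) = 3/k
D/c(l(F)) = -25/(3/(-9)) = -25/(3*(-⅑)) = -25/(-⅓) = -25*(-3) = 75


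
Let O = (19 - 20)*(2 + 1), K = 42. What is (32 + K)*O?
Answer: -222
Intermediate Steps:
O = -3 (O = -1*3 = -3)
(32 + K)*O = (32 + 42)*(-3) = 74*(-3) = -222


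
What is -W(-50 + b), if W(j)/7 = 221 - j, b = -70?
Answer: -2387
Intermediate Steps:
W(j) = 1547 - 7*j (W(j) = 7*(221 - j) = 1547 - 7*j)
-W(-50 + b) = -(1547 - 7*(-50 - 70)) = -(1547 - 7*(-120)) = -(1547 + 840) = -1*2387 = -2387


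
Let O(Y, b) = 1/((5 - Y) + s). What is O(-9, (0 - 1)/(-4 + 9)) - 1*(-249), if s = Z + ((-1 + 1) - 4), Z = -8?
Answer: 499/2 ≈ 249.50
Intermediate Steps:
s = -12 (s = -8 + ((-1 + 1) - 4) = -8 + (0 - 4) = -8 - 4 = -12)
O(Y, b) = 1/(-7 - Y) (O(Y, b) = 1/((5 - Y) - 12) = 1/(-7 - Y))
O(-9, (0 - 1)/(-4 + 9)) - 1*(-249) = -1/(7 - 9) - 1*(-249) = -1/(-2) + 249 = -1*(-1/2) + 249 = 1/2 + 249 = 499/2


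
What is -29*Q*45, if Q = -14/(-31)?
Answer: -18270/31 ≈ -589.35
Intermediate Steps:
Q = 14/31 (Q = -14*(-1/31) = 14/31 ≈ 0.45161)
-29*Q*45 = -29*14/31*45 = -406/31*45 = -18270/31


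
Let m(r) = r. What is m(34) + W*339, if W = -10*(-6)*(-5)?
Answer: -101666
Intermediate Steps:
W = -300 (W = 60*(-5) = -300)
m(34) + W*339 = 34 - 300*339 = 34 - 101700 = -101666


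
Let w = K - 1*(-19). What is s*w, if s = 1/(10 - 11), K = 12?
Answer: -31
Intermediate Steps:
w = 31 (w = 12 - 1*(-19) = 12 + 19 = 31)
s = -1 (s = 1/(-1) = -1)
s*w = -1*31 = -31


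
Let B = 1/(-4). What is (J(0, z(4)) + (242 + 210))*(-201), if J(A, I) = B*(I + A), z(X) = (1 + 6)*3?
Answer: -359187/4 ≈ -89797.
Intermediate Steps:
B = -1/4 ≈ -0.25000
z(X) = 21 (z(X) = 7*3 = 21)
J(A, I) = -A/4 - I/4 (J(A, I) = -(I + A)/4 = -(A + I)/4 = -A/4 - I/4)
(J(0, z(4)) + (242 + 210))*(-201) = ((-1/4*0 - 1/4*21) + (242 + 210))*(-201) = ((0 - 21/4) + 452)*(-201) = (-21/4 + 452)*(-201) = (1787/4)*(-201) = -359187/4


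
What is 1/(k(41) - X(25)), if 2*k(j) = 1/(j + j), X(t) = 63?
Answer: -164/10331 ≈ -0.015875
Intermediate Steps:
k(j) = 1/(4*j) (k(j) = 1/(2*(j + j)) = 1/(2*((2*j))) = (1/(2*j))/2 = 1/(4*j))
1/(k(41) - X(25)) = 1/((1/4)/41 - 1*63) = 1/((1/4)*(1/41) - 63) = 1/(1/164 - 63) = 1/(-10331/164) = -164/10331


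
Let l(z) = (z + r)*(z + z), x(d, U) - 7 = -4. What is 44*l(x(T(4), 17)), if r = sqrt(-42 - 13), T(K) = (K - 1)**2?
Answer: 792 + 264*I*sqrt(55) ≈ 792.0 + 1957.9*I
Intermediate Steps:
T(K) = (-1 + K)**2
r = I*sqrt(55) (r = sqrt(-55) = I*sqrt(55) ≈ 7.4162*I)
x(d, U) = 3 (x(d, U) = 7 - 4 = 3)
l(z) = 2*z*(z + I*sqrt(55)) (l(z) = (z + I*sqrt(55))*(z + z) = (z + I*sqrt(55))*(2*z) = 2*z*(z + I*sqrt(55)))
44*l(x(T(4), 17)) = 44*(2*3*(3 + I*sqrt(55))) = 44*(18 + 6*I*sqrt(55)) = 792 + 264*I*sqrt(55)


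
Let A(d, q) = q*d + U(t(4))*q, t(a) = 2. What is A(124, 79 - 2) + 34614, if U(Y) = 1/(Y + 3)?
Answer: 220887/5 ≈ 44177.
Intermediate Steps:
U(Y) = 1/(3 + Y)
A(d, q) = q/5 + d*q (A(d, q) = q*d + q/(3 + 2) = d*q + q/5 = q/5 + d*q)
A(124, 79 - 2) + 34614 = (79 - 2)*(⅕ + 124) + 34614 = 77*(621/5) + 34614 = 47817/5 + 34614 = 220887/5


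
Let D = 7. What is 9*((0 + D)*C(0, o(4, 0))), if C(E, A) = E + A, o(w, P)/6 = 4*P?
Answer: 0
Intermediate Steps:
o(w, P) = 24*P (o(w, P) = 6*(4*P) = 24*P)
C(E, A) = A + E
9*((0 + D)*C(0, o(4, 0))) = 9*((0 + 7)*(24*0 + 0)) = 9*(7*(0 + 0)) = 9*(7*0) = 9*0 = 0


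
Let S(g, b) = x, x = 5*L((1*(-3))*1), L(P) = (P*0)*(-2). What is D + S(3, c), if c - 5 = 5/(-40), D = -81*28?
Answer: -2268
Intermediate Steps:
D = -2268
L(P) = 0 (L(P) = 0*(-2) = 0)
c = 39/8 (c = 5 + 5/(-40) = 5 + 5*(-1/40) = 5 - 1/8 = 39/8 ≈ 4.8750)
x = 0 (x = 5*0 = 0)
S(g, b) = 0
D + S(3, c) = -2268 + 0 = -2268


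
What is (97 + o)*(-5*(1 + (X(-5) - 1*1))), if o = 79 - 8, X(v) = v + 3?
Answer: 1680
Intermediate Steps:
X(v) = 3 + v
o = 71
(97 + o)*(-5*(1 + (X(-5) - 1*1))) = (97 + 71)*(-5*(1 + ((3 - 5) - 1*1))) = 168*(-5*(1 + (-2 - 1))) = 168*(-5*(1 - 3)) = 168*(-5*(-2)) = 168*10 = 1680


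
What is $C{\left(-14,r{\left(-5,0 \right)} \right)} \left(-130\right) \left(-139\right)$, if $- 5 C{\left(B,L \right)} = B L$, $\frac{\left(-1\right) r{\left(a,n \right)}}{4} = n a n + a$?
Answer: $1011920$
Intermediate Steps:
$r{\left(a,n \right)} = - 4 a - 4 a n^{2}$ ($r{\left(a,n \right)} = - 4 \left(n a n + a\right) = - 4 \left(a n n + a\right) = - 4 \left(a n^{2} + a\right) = - 4 \left(a + a n^{2}\right) = - 4 a - 4 a n^{2}$)
$C{\left(B,L \right)} = - \frac{B L}{5}$
$C{\left(-14,r{\left(-5,0 \right)} \right)} \left(-130\right) \left(-139\right) = \left(- \frac{1}{5}\right) \left(-14\right) \left(\left(-4\right) \left(-5\right) \left(1 + 0^{2}\right)\right) \left(-130\right) \left(-139\right) = \left(- \frac{1}{5}\right) \left(-14\right) \left(\left(-4\right) \left(-5\right) \left(1 + 0\right)\right) \left(-130\right) \left(-139\right) = \left(- \frac{1}{5}\right) \left(-14\right) \left(\left(-4\right) \left(-5\right) 1\right) \left(-130\right) \left(-139\right) = \left(- \frac{1}{5}\right) \left(-14\right) 20 \left(-130\right) \left(-139\right) = 56 \left(-130\right) \left(-139\right) = \left(-7280\right) \left(-139\right) = 1011920$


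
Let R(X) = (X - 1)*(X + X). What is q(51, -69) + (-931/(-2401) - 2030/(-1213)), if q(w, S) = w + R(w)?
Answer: 306282504/59437 ≈ 5153.1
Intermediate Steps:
R(X) = 2*X*(-1 + X) (R(X) = (-1 + X)*(2*X) = 2*X*(-1 + X))
q(w, S) = w + 2*w*(-1 + w)
q(51, -69) + (-931/(-2401) - 2030/(-1213)) = 51*(-1 + 2*51) + (-931/(-2401) - 2030/(-1213)) = 51*(-1 + 102) + (-931*(-1/2401) - 2030*(-1/1213)) = 51*101 + (19/49 + 2030/1213) = 5151 + 122517/59437 = 306282504/59437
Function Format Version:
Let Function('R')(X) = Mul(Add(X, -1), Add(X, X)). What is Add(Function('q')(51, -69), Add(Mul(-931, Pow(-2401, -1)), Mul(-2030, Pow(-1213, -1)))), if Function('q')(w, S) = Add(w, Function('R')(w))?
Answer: Rational(306282504, 59437) ≈ 5153.1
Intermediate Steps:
Function('R')(X) = Mul(2, X, Add(-1, X)) (Function('R')(X) = Mul(Add(-1, X), Mul(2, X)) = Mul(2, X, Add(-1, X)))
Function('q')(w, S) = Add(w, Mul(2, w, Add(-1, w)))
Add(Function('q')(51, -69), Add(Mul(-931, Pow(-2401, -1)), Mul(-2030, Pow(-1213, -1)))) = Add(Mul(51, Add(-1, Mul(2, 51))), Add(Mul(-931, Pow(-2401, -1)), Mul(-2030, Pow(-1213, -1)))) = Add(Mul(51, Add(-1, 102)), Add(Mul(-931, Rational(-1, 2401)), Mul(-2030, Rational(-1, 1213)))) = Add(Mul(51, 101), Add(Rational(19, 49), Rational(2030, 1213))) = Add(5151, Rational(122517, 59437)) = Rational(306282504, 59437)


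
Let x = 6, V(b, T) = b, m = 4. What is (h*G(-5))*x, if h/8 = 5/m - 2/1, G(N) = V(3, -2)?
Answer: -108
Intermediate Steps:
G(N) = 3
h = -6 (h = 8*(5/4 - 2/1) = 8*(5*(¼) - 2*1) = 8*(5/4 - 2) = 8*(-¾) = -6)
(h*G(-5))*x = -6*3*6 = -18*6 = -108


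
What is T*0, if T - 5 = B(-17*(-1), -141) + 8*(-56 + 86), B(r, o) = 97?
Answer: 0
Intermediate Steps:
T = 342 (T = 5 + (97 + 8*(-56 + 86)) = 5 + (97 + 8*30) = 5 + (97 + 240) = 5 + 337 = 342)
T*0 = 342*0 = 0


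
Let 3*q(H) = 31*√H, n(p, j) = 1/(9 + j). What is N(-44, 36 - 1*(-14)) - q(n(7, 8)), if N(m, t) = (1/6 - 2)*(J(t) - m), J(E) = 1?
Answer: -165/2 - 31*√17/51 ≈ -85.006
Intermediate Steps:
N(m, t) = -11/6 + 11*m/6 (N(m, t) = (1/6 - 2)*(1 - m) = (⅙ - 2)*(1 - m) = -11*(1 - m)/6 = -11/6 + 11*m/6)
q(H) = 31*√H/3 (q(H) = (31*√H)/3 = 31*√H/3)
N(-44, 36 - 1*(-14)) - q(n(7, 8)) = (-11/6 + (11/6)*(-44)) - 31*√(1/(9 + 8))/3 = (-11/6 - 242/3) - 31*√(1/17)/3 = -165/2 - 31*√(1/17)/3 = -165/2 - 31*√17/17/3 = -165/2 - 31*√17/51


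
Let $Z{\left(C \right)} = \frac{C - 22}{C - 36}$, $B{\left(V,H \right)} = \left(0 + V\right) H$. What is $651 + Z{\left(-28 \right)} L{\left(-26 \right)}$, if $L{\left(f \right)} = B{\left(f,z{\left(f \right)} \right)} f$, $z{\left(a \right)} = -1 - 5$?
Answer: $- \frac{10071}{4} \approx -2517.8$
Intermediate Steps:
$z{\left(a \right)} = -6$ ($z{\left(a \right)} = -1 - 5 = -6$)
$B{\left(V,H \right)} = H V$ ($B{\left(V,H \right)} = V H = H V$)
$Z{\left(C \right)} = \frac{-22 + C}{-36 + C}$
$L{\left(f \right)} = - 6 f^{2}$ ($L{\left(f \right)} = - 6 f f = - 6 f^{2}$)
$651 + Z{\left(-28 \right)} L{\left(-26 \right)} = 651 + \frac{-22 - 28}{-36 - 28} \left(- 6 \left(-26\right)^{2}\right) = 651 + \frac{1}{-64} \left(-50\right) \left(\left(-6\right) 676\right) = 651 + \left(- \frac{1}{64}\right) \left(-50\right) \left(-4056\right) = 651 + \frac{25}{32} \left(-4056\right) = 651 - \frac{12675}{4} = - \frac{10071}{4}$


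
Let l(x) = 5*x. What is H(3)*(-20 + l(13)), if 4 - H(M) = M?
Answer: 45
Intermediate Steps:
H(M) = 4 - M
H(3)*(-20 + l(13)) = (4 - 1*3)*(-20 + 5*13) = (4 - 3)*(-20 + 65) = 1*45 = 45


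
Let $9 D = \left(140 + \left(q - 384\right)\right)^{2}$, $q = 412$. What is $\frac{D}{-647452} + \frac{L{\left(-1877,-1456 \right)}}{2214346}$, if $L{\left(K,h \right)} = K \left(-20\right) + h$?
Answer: $\frac{2052308614}{179210343299} \approx 0.011452$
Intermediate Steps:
$L{\left(K,h \right)} = h - 20 K$ ($L{\left(K,h \right)} = - 20 K + h = h - 20 K$)
$D = 3136$ ($D = \frac{\left(140 + \left(412 - 384\right)\right)^{2}}{9} = \frac{\left(140 + 28\right)^{2}}{9} = \frac{168^{2}}{9} = \frac{1}{9} \cdot 28224 = 3136$)
$\frac{D}{-647452} + \frac{L{\left(-1877,-1456 \right)}}{2214346} = \frac{3136}{-647452} + \frac{-1456 - -37540}{2214346} = 3136 \left(- \frac{1}{647452}\right) + \left(-1456 + 37540\right) \frac{1}{2214346} = - \frac{784}{161863} + 36084 \cdot \frac{1}{2214346} = - \frac{784}{161863} + \frac{18042}{1107173} = \frac{2052308614}{179210343299}$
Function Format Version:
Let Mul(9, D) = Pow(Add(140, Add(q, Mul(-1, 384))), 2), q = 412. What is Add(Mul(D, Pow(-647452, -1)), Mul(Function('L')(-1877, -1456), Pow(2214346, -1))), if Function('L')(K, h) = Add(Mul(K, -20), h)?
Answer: Rational(2052308614, 179210343299) ≈ 0.011452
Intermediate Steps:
Function('L')(K, h) = Add(h, Mul(-20, K)) (Function('L')(K, h) = Add(Mul(-20, K), h) = Add(h, Mul(-20, K)))
D = 3136 (D = Mul(Rational(1, 9), Pow(Add(140, Add(412, Mul(-1, 384))), 2)) = Mul(Rational(1, 9), Pow(Add(140, Add(412, -384)), 2)) = Mul(Rational(1, 9), Pow(Add(140, 28), 2)) = Mul(Rational(1, 9), Pow(168, 2)) = Mul(Rational(1, 9), 28224) = 3136)
Add(Mul(D, Pow(-647452, -1)), Mul(Function('L')(-1877, -1456), Pow(2214346, -1))) = Add(Mul(3136, Pow(-647452, -1)), Mul(Add(-1456, Mul(-20, -1877)), Pow(2214346, -1))) = Add(Mul(3136, Rational(-1, 647452)), Mul(Add(-1456, 37540), Rational(1, 2214346))) = Add(Rational(-784, 161863), Mul(36084, Rational(1, 2214346))) = Add(Rational(-784, 161863), Rational(18042, 1107173)) = Rational(2052308614, 179210343299)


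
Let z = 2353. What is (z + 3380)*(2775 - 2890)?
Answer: -659295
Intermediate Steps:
(z + 3380)*(2775 - 2890) = (2353 + 3380)*(2775 - 2890) = 5733*(-115) = -659295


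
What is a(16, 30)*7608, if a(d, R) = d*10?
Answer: 1217280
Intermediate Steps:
a(d, R) = 10*d
a(16, 30)*7608 = (10*16)*7608 = 160*7608 = 1217280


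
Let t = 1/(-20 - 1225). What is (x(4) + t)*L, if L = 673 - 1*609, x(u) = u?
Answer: 318656/1245 ≈ 255.95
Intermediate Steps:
L = 64 (L = 673 - 609 = 64)
t = -1/1245 (t = 1/(-1245) = -1/1245 ≈ -0.00080321)
(x(4) + t)*L = (4 - 1/1245)*64 = (4979/1245)*64 = 318656/1245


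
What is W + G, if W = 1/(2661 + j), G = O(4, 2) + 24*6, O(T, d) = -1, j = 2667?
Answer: 761905/5328 ≈ 143.00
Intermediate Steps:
G = 143 (G = -1 + 24*6 = -1 + 144 = 143)
W = 1/5328 (W = 1/(2661 + 2667) = 1/5328 ≈ 0.00018769)
W + G = 1/5328 + 143 = 761905/5328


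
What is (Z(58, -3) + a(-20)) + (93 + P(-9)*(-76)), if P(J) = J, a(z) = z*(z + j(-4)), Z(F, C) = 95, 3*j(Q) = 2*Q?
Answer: 3976/3 ≈ 1325.3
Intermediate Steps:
j(Q) = 2*Q/3 (j(Q) = (2*Q)/3 = 2*Q/3)
a(z) = z*(-8/3 + z) (a(z) = z*(z + (⅔)*(-4)) = z*(z - 8/3) = z*(-8/3 + z))
(Z(58, -3) + a(-20)) + (93 + P(-9)*(-76)) = (95 + (⅓)*(-20)*(-8 + 3*(-20))) + (93 - 9*(-76)) = (95 + (⅓)*(-20)*(-8 - 60)) + (93 + 684) = (95 + (⅓)*(-20)*(-68)) + 777 = (95 + 1360/3) + 777 = 1645/3 + 777 = 3976/3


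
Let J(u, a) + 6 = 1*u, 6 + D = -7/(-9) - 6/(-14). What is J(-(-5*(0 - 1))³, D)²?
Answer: 17161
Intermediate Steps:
D = -302/63 (D = -6 + (-7/(-9) - 6/(-14)) = -6 + (-7*(-⅑) - 6*(-1/14)) = -6 + (7/9 + 3/7) = -6 + 76/63 = -302/63 ≈ -4.7936)
J(u, a) = -6 + u (J(u, a) = -6 + 1*u = -6 + u)
J(-(-5*(0 - 1))³, D)² = (-6 - (-5*(0 - 1))³)² = (-6 - (-5*(-1))³)² = (-6 - 1*5³)² = (-6 - 1*125)² = (-6 - 125)² = (-131)² = 17161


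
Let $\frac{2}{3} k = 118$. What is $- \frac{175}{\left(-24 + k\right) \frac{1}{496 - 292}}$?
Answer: $- \frac{700}{3} \approx -233.33$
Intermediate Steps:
$k = 177$ ($k = \frac{3}{2} \cdot 118 = 177$)
$- \frac{175}{\left(-24 + k\right) \frac{1}{496 - 292}} = - \frac{175}{\left(-24 + 177\right) \frac{1}{496 - 292}} = - \frac{175}{153 \cdot \frac{1}{204}} = - \frac{175}{\frac{3}{4}} = \left(-175\right) \frac{4}{3} = - \frac{700}{3}$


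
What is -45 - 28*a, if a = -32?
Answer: 851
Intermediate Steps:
-45 - 28*a = -45 - 28*(-32) = -45 + 896 = 851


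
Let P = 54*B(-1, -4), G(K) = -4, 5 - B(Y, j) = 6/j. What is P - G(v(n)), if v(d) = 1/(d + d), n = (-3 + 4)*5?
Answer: 355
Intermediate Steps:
B(Y, j) = 5 - 6/j
n = 5 (n = 1*5 = 5)
v(d) = 1/(2*d)
P = 351 (P = 54*(5 - 6/(-4)) = 54*(5 - 6*(-¼)) = 54*(5 + 3/2) = 54*(13/2) = 351)
P - G(v(n)) = 351 - 1*(-4) = 351 + 4 = 355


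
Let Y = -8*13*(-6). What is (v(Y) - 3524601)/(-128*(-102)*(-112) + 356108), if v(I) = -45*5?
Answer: 1762413/553082 ≈ 3.1865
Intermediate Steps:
Y = 624 (Y = -104*(-6) = 624)
v(I) = -225
(v(Y) - 3524601)/(-128*(-102)*(-112) + 356108) = (-225 - 3524601)/(-128*(-102)*(-112) + 356108) = -3524826/(13056*(-112) + 356108) = -3524826/(-1462272 + 356108) = -3524826/(-1106164) = -3524826*(-1/1106164) = 1762413/553082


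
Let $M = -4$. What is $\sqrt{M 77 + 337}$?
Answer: $\sqrt{29} \approx 5.3852$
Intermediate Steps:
$\sqrt{M 77 + 337} = \sqrt{\left(-4\right) 77 + 337} = \sqrt{-308 + 337} = \sqrt{29}$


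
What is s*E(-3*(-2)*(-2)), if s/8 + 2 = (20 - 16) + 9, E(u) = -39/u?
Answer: 286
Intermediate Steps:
s = 88 (s = -16 + 8*((20 - 16) + 9) = -16 + 8*(4 + 9) = -16 + 8*13 = -16 + 104 = 88)
s*E(-3*(-2)*(-2)) = 88*(-39/(-3*(-2)*(-2))) = 88*(-39/(6*(-2))) = 88*(-39/(-12)) = 88*(-39*(-1/12)) = 88*(13/4) = 286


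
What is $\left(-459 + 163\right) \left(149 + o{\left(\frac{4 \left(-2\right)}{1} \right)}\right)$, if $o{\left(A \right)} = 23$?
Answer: $-50912$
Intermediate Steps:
$\left(-459 + 163\right) \left(149 + o{\left(\frac{4 \left(-2\right)}{1} \right)}\right) = \left(-459 + 163\right) \left(149 + 23\right) = \left(-296\right) 172 = -50912$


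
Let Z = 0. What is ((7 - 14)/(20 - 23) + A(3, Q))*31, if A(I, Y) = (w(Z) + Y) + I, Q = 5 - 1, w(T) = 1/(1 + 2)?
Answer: 899/3 ≈ 299.67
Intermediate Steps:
w(T) = ⅓ (w(T) = 1/3 = ⅓)
Q = 4
A(I, Y) = ⅓ + I + Y (A(I, Y) = (⅓ + Y) + I = ⅓ + I + Y)
((7 - 14)/(20 - 23) + A(3, Q))*31 = ((7 - 14)/(20 - 23) + (⅓ + 3 + 4))*31 = (-7/(-3) + 22/3)*31 = (-7*(-⅓) + 22/3)*31 = (7/3 + 22/3)*31 = (29/3)*31 = 899/3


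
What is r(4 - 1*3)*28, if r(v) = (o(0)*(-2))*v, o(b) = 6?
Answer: -336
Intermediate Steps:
r(v) = -12*v (r(v) = (6*(-2))*v = -12*v)
r(4 - 1*3)*28 = -12*(4 - 1*3)*28 = -12*(4 - 3)*28 = -12*1*28 = -12*28 = -336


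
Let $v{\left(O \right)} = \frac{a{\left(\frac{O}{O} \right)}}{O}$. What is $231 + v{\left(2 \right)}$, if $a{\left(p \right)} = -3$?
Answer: $\frac{459}{2} \approx 229.5$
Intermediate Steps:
$v{\left(O \right)} = - \frac{3}{O}$
$231 + v{\left(2 \right)} = 231 - \frac{3}{2} = \frac{459}{2}$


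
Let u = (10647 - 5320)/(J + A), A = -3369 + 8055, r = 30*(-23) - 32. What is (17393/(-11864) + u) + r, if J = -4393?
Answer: -2451678365/3476152 ≈ -705.29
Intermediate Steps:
r = -722 (r = -690 - 32 = -722)
A = 4686
u = 5327/293 (u = (10647 - 5320)/(-4393 + 4686) = 5327/293 ≈ 18.181)
(17393/(-11864) + u) + r = (17393/(-11864) + 5327/293) - 722 = (17393*(-1/11864) + 5327/293) - 722 = (-17393/11864 + 5327/293) - 722 = 58103379/3476152 - 722 = -2451678365/3476152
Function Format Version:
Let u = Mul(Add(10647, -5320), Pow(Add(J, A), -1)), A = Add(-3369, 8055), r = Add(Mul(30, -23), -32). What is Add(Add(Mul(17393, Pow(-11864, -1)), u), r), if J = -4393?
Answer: Rational(-2451678365, 3476152) ≈ -705.29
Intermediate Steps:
r = -722 (r = Add(-690, -32) = -722)
A = 4686
u = Rational(5327, 293) (u = Mul(Add(10647, -5320), Pow(Add(-4393, 4686), -1)) = Mul(5327, Pow(293, -1)) = Mul(5327, Rational(1, 293)) = Rational(5327, 293) ≈ 18.181)
Add(Add(Mul(17393, Pow(-11864, -1)), u), r) = Add(Add(Mul(17393, Pow(-11864, -1)), Rational(5327, 293)), -722) = Add(Add(Mul(17393, Rational(-1, 11864)), Rational(5327, 293)), -722) = Add(Add(Rational(-17393, 11864), Rational(5327, 293)), -722) = Add(Rational(58103379, 3476152), -722) = Rational(-2451678365, 3476152)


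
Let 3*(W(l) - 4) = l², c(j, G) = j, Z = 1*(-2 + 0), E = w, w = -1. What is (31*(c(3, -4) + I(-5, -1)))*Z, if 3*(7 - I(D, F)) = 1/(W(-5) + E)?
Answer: -10509/17 ≈ -618.18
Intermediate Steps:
E = -1
Z = -2 (Z = 1*(-2) = -2)
W(l) = 4 + l²/3
I(D, F) = 237/34 (I(D, F) = 7 - 1/(3*((4 + (⅓)*(-5)²) - 1)) = 7 - 1/(3*((4 + (⅓)*25) - 1)) = 7 - 1/(3*((4 + 25/3) - 1)) = 7 - 1/(3*(37/3 - 1)) = 7 - 1/(3*34/3) = 7 - ⅓*3/34 = 7 - 1/34 = 237/34)
(31*(c(3, -4) + I(-5, -1)))*Z = (31*(3 + 237/34))*(-2) = (31*(339/34))*(-2) = (10509/34)*(-2) = -10509/17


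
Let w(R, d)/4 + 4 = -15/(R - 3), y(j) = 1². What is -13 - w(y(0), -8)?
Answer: -27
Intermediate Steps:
y(j) = 1
w(R, d) = -16 - 60/(-3 + R) (w(R, d) = -16 + 4*(-15/(R - 3)) = -16 + 4*(-15/(-3 + R)) = -16 - 60/(-3 + R))
-13 - w(y(0), -8) = -13 - 4*(-3 - 4*1)/(-3 + 1) = -13 - 4*(-3 - 4)/(-2) = -13 - 4*(-1)*(-7)/2 = -13 - 1*14 = -13 - 14 = -27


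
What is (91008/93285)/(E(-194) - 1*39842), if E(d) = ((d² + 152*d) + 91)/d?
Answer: -1961728/80200089255 ≈ -2.4460e-5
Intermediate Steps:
E(d) = (91 + d² + 152*d)/d
(91008/93285)/(E(-194) - 1*39842) = (91008/93285)/((152 - 194 + 91/(-194)) - 1*39842) = (91008*(1/93285))/((152 - 194 + 91*(-1/194)) - 39842) = 10112/(10365*((152 - 194 - 91/194) - 39842)) = 10112/(10365*(-8239/194 - 39842)) = 10112/(10365*(-7737587/194)) = (10112/10365)*(-194/7737587) = -1961728/80200089255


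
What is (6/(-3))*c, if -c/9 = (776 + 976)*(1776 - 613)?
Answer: 36676368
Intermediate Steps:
c = -18338184 (c = -9*(776 + 976)*(1776 - 613) = -15768*1163 = -9*2037576 = -18338184)
(6/(-3))*c = (6/(-3))*(-18338184) = (6*(-⅓))*(-18338184) = -2*(-18338184) = 36676368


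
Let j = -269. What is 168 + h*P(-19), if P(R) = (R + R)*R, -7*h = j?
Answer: 195394/7 ≈ 27913.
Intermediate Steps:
h = 269/7 (h = -⅐*(-269) = 269/7 ≈ 38.429)
P(R) = 2*R² (P(R) = (2*R)*R = 2*R²)
168 + h*P(-19) = 168 + 269*(2*(-19)²)/7 = 168 + 269*(2*361)/7 = 168 + (269/7)*722 = 168 + 194218/7 = 195394/7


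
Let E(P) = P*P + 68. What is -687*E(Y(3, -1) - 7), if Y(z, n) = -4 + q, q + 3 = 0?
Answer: -181368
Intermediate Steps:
q = -3 (q = -3 + 0 = -3)
Y(z, n) = -7 (Y(z, n) = -4 - 3 = -7)
E(P) = 68 + P² (E(P) = P² + 68 = 68 + P²)
-687*E(Y(3, -1) - 7) = -687*(68 + (-7 - 7)²) = -687*(68 + (-14)²) = -687*(68 + 196) = -687*264 = -181368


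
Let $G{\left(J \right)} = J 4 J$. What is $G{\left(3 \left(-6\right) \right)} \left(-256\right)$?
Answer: $-331776$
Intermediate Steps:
$G{\left(J \right)} = 4 J^{2}$ ($G{\left(J \right)} = 4 J J = 4 J^{2}$)
$G{\left(3 \left(-6\right) \right)} \left(-256\right) = 4 \left(3 \left(-6\right)\right)^{2} \left(-256\right) = 4 \left(-18\right)^{2} \left(-256\right) = 4 \cdot 324 \left(-256\right) = 1296 \left(-256\right) = -331776$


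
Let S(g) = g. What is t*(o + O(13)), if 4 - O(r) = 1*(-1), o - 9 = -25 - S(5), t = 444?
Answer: -7104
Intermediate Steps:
o = -21 (o = 9 + (-25 - 1*5) = 9 + (-25 - 5) = 9 - 30 = -21)
O(r) = 5 (O(r) = 4 - (-1) = 4 - 1*(-1) = 4 + 1 = 5)
t*(o + O(13)) = 444*(-21 + 5) = 444*(-16) = -7104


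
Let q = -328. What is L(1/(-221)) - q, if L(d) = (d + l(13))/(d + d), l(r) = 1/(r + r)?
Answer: 1297/4 ≈ 324.25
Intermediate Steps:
l(r) = 1/(2*r)
L(d) = (1/26 + d)/(2*d) (L(d) = (d + (½)/13)/(d + d) = (d + (½)*(1/13))/((2*d)) = (d + 1/26)*(1/(2*d)) = (1/26 + d)*(1/(2*d)) = (1/26 + d)/(2*d))
L(1/(-221)) - q = (1 + 26/(-221))/(52*(1/(-221))) - 1*(-328) = (1 + 26*(-1/221))/(52*(-1/221)) + 328 = (1/52)*(-221)*(1 - 2/17) + 328 = (1/52)*(-221)*(15/17) + 328 = -15/4 + 328 = 1297/4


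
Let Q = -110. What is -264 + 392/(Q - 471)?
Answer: -21968/83 ≈ -264.67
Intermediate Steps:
-264 + 392/(Q - 471) = -264 + 392/(-110 - 471) = -264 + 392/(-581) = -264 + 392*(-1/581) = -264 - 56/83 = -21968/83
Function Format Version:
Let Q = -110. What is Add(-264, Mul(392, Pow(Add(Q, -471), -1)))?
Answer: Rational(-21968, 83) ≈ -264.67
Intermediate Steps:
Add(-264, Mul(392, Pow(Add(Q, -471), -1))) = Add(-264, Mul(392, Pow(Add(-110, -471), -1))) = Add(-264, Mul(392, Pow(-581, -1))) = Add(-264, Mul(392, Rational(-1, 581))) = Add(-264, Rational(-56, 83)) = Rational(-21968, 83)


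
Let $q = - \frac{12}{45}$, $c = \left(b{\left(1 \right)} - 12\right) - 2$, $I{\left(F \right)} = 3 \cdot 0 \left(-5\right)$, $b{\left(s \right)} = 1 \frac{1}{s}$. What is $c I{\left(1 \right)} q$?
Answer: $0$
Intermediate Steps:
$b{\left(s \right)} = \frac{1}{s}$
$I{\left(F \right)} = 0$ ($I{\left(F \right)} = 0 \left(-5\right) = 0$)
$c = -13$ ($c = \left(1^{-1} - 12\right) - 2 = \left(1 - 12\right) - 2 = -11 - 2 = -13$)
$q = - \frac{4}{15}$ ($q = \left(-12\right) \frac{1}{45} = - \frac{4}{15} \approx -0.26667$)
$c I{\left(1 \right)} q = \left(-13\right) 0 \left(- \frac{4}{15}\right) = 0 \left(- \frac{4}{15}\right) = 0$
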